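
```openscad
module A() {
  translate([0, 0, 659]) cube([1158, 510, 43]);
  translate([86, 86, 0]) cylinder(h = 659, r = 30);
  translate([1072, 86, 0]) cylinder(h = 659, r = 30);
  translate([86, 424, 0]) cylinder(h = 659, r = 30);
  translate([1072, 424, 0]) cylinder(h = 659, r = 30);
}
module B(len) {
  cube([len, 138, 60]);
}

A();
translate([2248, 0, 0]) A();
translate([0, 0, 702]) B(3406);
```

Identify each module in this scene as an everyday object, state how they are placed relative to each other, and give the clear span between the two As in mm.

Second table starts at x = 2248; first ends at x = 1158; clear span = 2248 − 1158 = 1090 mm.

A is a table. B is a beam. A beam spans the tops of two tables. The clear span between the two tables is 1090 mm.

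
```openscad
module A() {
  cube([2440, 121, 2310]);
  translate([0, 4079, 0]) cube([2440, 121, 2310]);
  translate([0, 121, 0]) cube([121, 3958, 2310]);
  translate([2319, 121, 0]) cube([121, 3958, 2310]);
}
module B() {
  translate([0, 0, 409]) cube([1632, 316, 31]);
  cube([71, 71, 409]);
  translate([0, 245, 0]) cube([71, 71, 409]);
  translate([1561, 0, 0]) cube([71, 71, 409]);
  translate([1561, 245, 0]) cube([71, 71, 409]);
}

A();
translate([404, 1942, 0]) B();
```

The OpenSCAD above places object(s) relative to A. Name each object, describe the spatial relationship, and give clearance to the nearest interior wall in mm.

A is a house frame. B is a bench. The bench sits inside the house frame, centred. The clearance to the nearest interior wall is 283 mm.

Clearances: x = 283, y = 1821; minimum 283 mm.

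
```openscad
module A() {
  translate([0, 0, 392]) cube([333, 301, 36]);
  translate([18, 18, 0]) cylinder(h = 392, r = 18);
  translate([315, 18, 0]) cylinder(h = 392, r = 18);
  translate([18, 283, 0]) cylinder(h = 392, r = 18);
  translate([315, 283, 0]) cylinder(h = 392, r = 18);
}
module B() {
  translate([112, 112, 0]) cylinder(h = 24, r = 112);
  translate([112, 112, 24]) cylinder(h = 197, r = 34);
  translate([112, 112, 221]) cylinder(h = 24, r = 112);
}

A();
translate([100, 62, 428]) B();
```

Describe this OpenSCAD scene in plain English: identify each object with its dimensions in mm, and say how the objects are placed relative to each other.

A is a simple wooden stool: a rectangular seat 333 mm (x) by 301 mm (y), 36 mm thick, top face at z = 428 mm, on four round legs, each 36 mm in diameter. The legs rest on z = 0, each leg's axis is inset half a diameter from the nearest pair of seat edges (so the leg's bounding box is flush with the corner).

B is a spool: two coaxial disc flanges of radius 112 mm and thickness 24 mm, joined by a core cylinder of radius 34 mm and height 197 mm. The lower flange rests on z = 0 and the three cylinders share a vertical axis.

The spool is on top of the stool.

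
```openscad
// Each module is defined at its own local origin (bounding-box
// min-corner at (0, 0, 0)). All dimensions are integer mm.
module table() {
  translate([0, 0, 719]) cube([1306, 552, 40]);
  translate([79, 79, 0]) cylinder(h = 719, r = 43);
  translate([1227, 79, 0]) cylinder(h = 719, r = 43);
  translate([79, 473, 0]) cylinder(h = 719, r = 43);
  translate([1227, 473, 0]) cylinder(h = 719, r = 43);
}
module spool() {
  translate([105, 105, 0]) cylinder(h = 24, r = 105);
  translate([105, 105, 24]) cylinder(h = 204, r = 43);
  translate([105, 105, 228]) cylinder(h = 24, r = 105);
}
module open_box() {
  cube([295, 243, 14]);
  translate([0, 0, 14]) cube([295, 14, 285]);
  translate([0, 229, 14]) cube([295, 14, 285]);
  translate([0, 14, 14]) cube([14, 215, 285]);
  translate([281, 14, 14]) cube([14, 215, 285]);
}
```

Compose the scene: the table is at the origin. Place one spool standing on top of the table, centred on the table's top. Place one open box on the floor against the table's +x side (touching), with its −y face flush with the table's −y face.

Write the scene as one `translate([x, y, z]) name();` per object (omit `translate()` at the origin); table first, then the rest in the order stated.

table();
translate([548, 171, 759]) spool();
translate([1306, 0, 0]) open_box();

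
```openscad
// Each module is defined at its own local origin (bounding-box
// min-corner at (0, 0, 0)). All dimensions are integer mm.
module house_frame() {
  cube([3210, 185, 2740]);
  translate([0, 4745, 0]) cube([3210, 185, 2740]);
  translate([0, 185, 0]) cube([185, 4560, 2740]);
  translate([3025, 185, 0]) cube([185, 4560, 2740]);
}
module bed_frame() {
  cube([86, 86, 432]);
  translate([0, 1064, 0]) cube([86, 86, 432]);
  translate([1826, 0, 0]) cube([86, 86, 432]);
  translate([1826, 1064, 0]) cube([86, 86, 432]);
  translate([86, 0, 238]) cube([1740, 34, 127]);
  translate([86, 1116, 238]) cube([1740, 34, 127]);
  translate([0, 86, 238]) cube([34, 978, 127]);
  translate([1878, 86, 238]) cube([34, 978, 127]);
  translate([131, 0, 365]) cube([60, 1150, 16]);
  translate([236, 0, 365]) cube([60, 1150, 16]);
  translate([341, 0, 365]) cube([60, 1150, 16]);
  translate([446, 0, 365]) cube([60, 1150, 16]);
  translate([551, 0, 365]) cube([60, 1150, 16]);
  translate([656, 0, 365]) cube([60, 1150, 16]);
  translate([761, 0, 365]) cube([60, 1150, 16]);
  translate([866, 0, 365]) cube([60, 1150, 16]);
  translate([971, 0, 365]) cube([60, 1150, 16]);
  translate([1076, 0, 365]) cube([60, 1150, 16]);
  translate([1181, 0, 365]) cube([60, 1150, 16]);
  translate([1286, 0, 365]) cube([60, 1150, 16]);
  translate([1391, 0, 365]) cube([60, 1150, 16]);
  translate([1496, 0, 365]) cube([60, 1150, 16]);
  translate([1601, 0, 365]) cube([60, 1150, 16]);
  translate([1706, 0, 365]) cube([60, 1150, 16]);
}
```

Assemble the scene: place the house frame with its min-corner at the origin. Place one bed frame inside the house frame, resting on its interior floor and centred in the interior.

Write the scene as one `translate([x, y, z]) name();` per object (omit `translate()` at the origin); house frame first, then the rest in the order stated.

house_frame();
translate([649, 1890, 0]) bed_frame();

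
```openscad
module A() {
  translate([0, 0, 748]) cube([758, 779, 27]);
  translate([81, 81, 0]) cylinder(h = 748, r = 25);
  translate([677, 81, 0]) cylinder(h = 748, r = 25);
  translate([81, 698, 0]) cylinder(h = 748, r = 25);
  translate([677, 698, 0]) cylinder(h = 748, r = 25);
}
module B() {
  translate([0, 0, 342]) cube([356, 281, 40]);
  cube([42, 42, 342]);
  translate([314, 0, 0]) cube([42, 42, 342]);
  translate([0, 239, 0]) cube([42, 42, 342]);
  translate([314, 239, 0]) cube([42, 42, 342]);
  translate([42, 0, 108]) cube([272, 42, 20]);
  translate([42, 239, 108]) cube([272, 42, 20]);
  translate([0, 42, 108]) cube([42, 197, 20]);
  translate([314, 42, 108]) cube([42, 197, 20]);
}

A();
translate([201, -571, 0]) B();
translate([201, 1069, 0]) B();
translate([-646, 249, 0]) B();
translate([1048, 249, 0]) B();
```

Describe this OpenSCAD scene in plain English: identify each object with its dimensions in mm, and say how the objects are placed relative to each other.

A is a table: top 758 mm (x) × 779 mm (y), 27 mm thick, upper face at z = 775 mm, on four round legs of 50 mm diameter, each leg's bounding box inset 56 mm from the nearest pair of top edges, running from z = 0 to the bottom of the top.

B is a simple wooden stool: a rectangular seat 356 mm (x) by 281 mm (y), 40 mm thick, top face at z = 382 mm, on four square legs, each 42×42 mm in cross-section. The legs rest on z = 0, each flush with a corner of the seat. Four stretchers, 42 mm wide and 20 mm tall, connect adjacent legs with their undersides at z = 108 mm, each running between the inner faces of the legs it joins and aligned with the legs' outer faces on the other axis.

Four stools sit around the table at the −y, +y, −x, +x sides.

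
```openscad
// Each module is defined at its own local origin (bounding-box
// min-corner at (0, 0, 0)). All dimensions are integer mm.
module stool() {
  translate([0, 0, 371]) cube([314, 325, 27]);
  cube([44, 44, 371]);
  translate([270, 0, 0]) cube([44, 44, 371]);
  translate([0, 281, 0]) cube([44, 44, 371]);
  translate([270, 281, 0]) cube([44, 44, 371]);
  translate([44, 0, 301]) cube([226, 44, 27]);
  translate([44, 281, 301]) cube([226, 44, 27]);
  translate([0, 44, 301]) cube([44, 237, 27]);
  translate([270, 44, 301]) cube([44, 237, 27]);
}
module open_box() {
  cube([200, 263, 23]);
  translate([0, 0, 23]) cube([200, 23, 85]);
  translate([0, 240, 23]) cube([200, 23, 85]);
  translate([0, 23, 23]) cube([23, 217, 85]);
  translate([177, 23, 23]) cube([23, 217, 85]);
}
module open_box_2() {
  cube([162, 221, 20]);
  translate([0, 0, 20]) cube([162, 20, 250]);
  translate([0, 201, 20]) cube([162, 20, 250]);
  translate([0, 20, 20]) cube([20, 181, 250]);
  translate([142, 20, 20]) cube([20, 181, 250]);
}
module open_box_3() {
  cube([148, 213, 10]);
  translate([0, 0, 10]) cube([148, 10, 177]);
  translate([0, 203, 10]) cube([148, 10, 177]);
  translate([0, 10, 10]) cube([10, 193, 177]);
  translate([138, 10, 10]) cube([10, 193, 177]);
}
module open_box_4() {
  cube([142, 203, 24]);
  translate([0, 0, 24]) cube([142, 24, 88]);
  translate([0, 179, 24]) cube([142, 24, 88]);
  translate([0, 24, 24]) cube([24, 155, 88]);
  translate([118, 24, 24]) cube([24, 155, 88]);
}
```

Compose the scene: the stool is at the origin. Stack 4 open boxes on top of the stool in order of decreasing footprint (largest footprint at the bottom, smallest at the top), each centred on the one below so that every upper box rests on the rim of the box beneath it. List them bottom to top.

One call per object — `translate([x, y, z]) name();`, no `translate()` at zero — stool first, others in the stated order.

stool();
translate([57, 31, 398]) open_box();
translate([76, 52, 506]) open_box_2();
translate([83, 56, 776]) open_box_3();
translate([86, 61, 963]) open_box_4();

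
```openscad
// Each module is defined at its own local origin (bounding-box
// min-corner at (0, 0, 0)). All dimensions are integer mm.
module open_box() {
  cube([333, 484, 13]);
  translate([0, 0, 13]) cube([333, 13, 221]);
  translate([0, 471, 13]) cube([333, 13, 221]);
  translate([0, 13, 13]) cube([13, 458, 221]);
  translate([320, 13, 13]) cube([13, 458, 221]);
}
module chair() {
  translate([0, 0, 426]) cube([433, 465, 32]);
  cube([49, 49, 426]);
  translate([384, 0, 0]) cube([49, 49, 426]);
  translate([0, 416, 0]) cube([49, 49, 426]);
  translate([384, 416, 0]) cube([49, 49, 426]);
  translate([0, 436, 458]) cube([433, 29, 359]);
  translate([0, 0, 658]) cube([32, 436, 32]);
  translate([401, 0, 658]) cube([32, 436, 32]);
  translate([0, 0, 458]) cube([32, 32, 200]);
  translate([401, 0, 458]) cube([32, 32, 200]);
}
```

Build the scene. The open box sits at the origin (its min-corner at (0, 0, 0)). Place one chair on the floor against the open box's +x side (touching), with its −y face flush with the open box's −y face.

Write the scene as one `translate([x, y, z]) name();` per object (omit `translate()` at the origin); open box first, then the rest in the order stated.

open_box();
translate([333, 0, 0]) chair();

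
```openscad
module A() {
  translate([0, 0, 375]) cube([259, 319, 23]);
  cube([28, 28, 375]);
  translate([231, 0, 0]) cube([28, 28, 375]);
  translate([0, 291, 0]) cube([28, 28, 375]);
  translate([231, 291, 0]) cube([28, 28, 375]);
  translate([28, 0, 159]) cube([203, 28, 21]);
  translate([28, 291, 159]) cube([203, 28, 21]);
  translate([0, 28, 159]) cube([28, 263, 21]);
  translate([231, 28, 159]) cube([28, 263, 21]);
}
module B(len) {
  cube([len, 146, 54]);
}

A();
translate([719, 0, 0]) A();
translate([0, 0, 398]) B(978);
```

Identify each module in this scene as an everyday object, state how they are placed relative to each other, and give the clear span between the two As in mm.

Second stool starts at x = 719; first ends at x = 259; clear span = 719 − 259 = 460 mm.

A is a stool. B is a beam. A beam spans the tops of two stools. The clear span between the two stools is 460 mm.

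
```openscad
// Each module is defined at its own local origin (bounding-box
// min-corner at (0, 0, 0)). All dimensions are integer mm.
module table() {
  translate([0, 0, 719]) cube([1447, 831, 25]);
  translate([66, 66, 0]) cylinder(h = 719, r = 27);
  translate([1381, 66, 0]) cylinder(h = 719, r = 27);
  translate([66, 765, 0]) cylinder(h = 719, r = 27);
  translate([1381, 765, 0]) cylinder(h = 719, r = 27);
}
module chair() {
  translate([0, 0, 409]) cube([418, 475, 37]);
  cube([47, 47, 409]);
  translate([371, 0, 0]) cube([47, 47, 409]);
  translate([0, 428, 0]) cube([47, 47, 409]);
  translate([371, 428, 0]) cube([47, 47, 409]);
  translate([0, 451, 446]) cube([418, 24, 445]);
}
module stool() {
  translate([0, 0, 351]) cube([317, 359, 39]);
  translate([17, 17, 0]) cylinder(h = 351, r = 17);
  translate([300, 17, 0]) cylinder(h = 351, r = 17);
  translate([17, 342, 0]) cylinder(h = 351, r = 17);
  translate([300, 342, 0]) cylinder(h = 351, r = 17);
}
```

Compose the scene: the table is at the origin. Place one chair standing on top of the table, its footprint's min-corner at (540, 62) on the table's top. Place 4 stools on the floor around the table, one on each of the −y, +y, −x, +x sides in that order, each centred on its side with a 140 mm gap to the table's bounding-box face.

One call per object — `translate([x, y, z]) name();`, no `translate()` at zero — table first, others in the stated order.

table();
translate([540, 62, 744]) chair();
translate([565, -499, 0]) stool();
translate([565, 971, 0]) stool();
translate([-457, 236, 0]) stool();
translate([1587, 236, 0]) stool();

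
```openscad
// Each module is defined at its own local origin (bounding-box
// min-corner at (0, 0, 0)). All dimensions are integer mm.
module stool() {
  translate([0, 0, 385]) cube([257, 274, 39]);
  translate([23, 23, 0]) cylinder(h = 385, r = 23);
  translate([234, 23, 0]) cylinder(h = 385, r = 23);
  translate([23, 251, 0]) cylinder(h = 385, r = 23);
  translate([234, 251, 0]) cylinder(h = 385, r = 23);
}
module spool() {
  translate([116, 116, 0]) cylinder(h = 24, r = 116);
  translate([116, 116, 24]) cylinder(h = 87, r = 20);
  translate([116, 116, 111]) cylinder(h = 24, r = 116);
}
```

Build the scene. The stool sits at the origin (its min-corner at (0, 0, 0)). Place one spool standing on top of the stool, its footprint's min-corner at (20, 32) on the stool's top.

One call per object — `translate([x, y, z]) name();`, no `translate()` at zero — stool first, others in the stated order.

stool();
translate([20, 32, 424]) spool();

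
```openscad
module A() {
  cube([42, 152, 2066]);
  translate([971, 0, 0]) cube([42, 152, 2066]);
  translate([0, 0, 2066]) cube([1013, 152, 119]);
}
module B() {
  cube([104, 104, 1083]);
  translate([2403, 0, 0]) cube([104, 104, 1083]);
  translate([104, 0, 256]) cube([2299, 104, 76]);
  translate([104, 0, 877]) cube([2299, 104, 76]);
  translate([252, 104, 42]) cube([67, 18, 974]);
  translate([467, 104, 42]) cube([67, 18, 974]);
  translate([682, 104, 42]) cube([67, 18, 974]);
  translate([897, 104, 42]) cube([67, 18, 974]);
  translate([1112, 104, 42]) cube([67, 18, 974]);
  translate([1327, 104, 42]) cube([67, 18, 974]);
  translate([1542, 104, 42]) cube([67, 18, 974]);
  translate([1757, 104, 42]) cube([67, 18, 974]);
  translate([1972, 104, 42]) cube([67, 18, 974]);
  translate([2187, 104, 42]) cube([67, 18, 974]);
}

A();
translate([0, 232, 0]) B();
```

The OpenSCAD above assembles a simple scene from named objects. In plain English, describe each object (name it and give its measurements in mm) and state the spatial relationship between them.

A is a rectangular door frame: two vertical jambs of 42×152 mm section, 2066 mm tall, with a clear opening 929 mm wide between their inner faces. A header 119 mm tall and 152 mm deep lies on top of the jambs and spans the full outside width.

B is a fence section. Two 104×104 mm posts, 1083 mm tall, stand on the floor with a clear span of 2299 mm between their inner faces. Two horizontal rails of 104×76 mm section span the gap between the posts with their undersides at z = 256 mm and z = 877 mm, flush with the posts' −y face. 10 pickets, each 67 mm wide, 18 mm thick and 974 mm tall, are fixed to the +y face of the rails with their bottoms at z = 42 mm, evenly spaced across the span with equal gaps (rounded down to the nearest mm) at the −x end and between each pair — any rounding remainder accumulates at the +x end.

The fence section is on the floor beside the door frame on its +y side.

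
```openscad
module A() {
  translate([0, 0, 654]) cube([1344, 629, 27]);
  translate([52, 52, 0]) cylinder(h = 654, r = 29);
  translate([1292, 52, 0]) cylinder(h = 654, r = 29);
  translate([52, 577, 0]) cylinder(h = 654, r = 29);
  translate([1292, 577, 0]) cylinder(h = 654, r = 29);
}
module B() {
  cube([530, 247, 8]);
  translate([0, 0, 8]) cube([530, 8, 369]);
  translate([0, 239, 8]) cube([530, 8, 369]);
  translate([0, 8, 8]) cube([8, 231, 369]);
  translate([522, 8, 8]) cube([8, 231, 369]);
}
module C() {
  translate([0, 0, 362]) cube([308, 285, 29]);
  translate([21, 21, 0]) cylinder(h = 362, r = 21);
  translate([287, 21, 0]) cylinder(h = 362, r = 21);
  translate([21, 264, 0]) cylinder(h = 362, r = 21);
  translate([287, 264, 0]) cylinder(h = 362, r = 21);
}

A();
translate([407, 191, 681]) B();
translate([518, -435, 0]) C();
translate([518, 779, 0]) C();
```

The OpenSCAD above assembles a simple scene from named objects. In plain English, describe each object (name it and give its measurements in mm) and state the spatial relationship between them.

A is a rectangular dining table. The top is 1344×629×27 mm with its upper surface at z = 681 mm. It stands on four round legs of 58 mm diameter, each leg's bounding box inset 23 mm from the nearest pair of top edges, running from the floor to the underside of the top.

B is an open storage box with external size 530×247×377 mm and wall thickness 8 mm (the base is also 8 mm thick). The base covers the whole footprint; the four walls stand on the base, with the y-facing walls full-width and the x-facing walls fitting between their inner faces.

C is a simple wooden stool: a rectangular seat 308 mm (x) by 285 mm (y), 29 mm thick, top face at z = 391 mm, on four round legs, each 42 mm in diameter. The legs rest on z = 0, each leg's axis is inset half a diameter from the nearest pair of seat edges (so the leg's bounding box is flush with the corner).

The open box is on top of the table, centred. Two stools sit around the table at the −y, +y sides.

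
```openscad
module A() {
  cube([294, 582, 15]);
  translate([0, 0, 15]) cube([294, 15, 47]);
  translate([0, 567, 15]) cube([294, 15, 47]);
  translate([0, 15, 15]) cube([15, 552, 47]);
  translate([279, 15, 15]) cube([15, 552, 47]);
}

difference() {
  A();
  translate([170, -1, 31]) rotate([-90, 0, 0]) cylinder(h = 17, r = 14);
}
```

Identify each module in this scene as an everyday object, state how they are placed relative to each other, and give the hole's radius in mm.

The subtracted cylinder has r = 14 mm.

A is an open box. The open box has a circular hole through its front wall. The hole's radius is 14 mm.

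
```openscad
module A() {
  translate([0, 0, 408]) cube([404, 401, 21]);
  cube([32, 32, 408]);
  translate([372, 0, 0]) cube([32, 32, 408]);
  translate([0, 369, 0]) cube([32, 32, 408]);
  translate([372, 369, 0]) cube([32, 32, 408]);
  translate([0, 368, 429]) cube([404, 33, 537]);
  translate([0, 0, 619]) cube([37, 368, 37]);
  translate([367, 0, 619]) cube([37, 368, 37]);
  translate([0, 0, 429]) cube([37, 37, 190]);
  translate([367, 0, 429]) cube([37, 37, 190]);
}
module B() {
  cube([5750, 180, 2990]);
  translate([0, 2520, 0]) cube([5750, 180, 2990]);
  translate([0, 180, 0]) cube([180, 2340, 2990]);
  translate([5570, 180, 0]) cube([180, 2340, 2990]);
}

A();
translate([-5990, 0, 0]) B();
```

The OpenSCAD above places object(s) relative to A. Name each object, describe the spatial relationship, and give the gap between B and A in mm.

A is a chair. B is a house frame. The house frame is on the floor beside the chair on its −x side. The gap between the house frame and the chair is 240 mm.

The house frame's nearest face is 240 mm from the chair's −x face.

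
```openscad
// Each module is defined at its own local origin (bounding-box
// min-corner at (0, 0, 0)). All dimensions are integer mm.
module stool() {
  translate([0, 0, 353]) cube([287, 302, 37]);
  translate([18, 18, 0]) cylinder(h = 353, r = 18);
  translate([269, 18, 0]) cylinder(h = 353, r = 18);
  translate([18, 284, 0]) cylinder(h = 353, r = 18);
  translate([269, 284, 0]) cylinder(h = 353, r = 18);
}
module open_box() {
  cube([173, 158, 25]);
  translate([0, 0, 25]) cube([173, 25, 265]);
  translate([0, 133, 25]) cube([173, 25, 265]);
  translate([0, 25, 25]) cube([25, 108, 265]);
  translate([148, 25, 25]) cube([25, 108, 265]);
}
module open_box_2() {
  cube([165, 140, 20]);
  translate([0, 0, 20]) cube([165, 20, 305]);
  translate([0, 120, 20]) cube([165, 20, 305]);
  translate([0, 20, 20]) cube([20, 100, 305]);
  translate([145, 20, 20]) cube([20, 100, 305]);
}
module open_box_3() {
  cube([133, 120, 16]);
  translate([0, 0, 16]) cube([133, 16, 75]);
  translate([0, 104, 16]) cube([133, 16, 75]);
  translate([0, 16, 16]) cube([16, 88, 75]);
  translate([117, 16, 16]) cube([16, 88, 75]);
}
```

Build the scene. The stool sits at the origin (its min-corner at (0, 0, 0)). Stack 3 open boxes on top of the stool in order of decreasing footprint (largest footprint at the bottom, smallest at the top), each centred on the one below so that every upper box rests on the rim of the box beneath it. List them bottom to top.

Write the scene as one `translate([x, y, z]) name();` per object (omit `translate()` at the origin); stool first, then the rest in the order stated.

stool();
translate([57, 72, 390]) open_box();
translate([61, 81, 680]) open_box_2();
translate([77, 91, 1005]) open_box_3();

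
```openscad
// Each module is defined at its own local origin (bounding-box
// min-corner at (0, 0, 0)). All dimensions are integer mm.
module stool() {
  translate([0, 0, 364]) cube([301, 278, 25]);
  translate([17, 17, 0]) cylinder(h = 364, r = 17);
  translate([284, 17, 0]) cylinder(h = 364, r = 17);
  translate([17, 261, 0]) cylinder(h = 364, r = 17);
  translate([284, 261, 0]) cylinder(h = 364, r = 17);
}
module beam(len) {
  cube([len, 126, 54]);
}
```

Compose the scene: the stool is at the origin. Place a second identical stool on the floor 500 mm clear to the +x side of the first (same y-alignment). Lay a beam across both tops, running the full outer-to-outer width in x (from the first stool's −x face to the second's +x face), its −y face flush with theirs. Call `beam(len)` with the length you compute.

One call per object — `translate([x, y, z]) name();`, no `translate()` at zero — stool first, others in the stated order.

stool();
translate([801, 0, 0]) stool();
translate([0, 0, 389]) beam(1102);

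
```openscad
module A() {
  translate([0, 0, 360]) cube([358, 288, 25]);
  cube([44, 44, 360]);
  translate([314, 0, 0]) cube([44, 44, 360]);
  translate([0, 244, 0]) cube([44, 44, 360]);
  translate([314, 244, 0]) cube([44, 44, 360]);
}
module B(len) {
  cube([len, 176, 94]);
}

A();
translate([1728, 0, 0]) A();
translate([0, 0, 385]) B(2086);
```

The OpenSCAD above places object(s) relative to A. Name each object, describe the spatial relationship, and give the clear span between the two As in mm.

Second stool starts at x = 1728; first ends at x = 358; clear span = 1728 − 358 = 1370 mm.

A is a stool. B is a beam. A beam spans the tops of two stools. The clear span between the two stools is 1370 mm.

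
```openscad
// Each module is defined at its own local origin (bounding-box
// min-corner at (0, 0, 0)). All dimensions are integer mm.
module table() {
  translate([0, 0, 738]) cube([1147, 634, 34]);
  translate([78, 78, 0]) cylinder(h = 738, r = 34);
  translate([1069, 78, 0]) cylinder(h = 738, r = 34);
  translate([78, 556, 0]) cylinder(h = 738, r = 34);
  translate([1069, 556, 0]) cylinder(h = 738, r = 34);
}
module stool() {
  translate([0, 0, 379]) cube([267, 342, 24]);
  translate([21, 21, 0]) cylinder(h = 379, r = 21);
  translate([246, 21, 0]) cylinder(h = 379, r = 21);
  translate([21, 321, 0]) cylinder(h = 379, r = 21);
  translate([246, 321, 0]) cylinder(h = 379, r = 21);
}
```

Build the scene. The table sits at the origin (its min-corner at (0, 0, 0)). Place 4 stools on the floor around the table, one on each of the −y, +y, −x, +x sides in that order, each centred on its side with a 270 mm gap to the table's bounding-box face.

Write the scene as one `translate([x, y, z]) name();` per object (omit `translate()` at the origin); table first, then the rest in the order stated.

table();
translate([440, -612, 0]) stool();
translate([440, 904, 0]) stool();
translate([-537, 146, 0]) stool();
translate([1417, 146, 0]) stool();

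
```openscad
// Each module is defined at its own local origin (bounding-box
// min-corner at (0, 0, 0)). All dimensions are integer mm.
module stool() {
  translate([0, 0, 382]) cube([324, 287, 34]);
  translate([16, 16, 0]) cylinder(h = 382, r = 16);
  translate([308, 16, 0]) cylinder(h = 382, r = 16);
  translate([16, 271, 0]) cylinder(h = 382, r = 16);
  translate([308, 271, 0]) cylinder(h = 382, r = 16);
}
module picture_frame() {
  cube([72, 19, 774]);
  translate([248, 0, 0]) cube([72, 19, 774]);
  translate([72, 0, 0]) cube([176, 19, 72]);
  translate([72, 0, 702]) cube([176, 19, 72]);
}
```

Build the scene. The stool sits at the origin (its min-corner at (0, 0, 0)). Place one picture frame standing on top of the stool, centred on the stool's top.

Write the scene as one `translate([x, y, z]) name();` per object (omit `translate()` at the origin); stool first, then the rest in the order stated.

stool();
translate([2, 134, 416]) picture_frame();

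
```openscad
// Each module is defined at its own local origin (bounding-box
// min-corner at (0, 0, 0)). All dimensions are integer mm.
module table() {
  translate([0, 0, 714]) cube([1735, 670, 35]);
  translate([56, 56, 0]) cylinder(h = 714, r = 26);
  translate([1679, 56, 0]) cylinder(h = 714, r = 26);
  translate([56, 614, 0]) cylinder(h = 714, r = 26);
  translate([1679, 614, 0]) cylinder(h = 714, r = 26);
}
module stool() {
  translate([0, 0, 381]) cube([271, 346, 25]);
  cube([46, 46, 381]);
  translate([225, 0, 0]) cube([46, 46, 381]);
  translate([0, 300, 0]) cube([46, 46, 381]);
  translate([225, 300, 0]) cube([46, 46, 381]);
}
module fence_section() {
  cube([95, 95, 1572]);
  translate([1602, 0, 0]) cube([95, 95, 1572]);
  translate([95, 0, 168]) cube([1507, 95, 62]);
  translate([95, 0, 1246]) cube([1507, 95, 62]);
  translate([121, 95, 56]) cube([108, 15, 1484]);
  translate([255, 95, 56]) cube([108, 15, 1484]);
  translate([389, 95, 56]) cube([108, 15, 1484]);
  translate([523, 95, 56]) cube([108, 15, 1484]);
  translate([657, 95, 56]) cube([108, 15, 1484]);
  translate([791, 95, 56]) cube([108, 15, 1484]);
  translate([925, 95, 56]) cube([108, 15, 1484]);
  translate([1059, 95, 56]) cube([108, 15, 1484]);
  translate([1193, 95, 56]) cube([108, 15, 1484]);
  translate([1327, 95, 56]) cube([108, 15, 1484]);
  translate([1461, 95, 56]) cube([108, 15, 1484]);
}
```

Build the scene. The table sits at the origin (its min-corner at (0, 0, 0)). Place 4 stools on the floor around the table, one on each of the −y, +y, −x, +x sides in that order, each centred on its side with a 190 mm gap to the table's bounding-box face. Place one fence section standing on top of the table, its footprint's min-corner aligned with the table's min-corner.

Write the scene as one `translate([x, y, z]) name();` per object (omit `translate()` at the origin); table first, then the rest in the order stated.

table();
translate([732, -536, 0]) stool();
translate([732, 860, 0]) stool();
translate([-461, 162, 0]) stool();
translate([1925, 162, 0]) stool();
translate([0, 0, 749]) fence_section();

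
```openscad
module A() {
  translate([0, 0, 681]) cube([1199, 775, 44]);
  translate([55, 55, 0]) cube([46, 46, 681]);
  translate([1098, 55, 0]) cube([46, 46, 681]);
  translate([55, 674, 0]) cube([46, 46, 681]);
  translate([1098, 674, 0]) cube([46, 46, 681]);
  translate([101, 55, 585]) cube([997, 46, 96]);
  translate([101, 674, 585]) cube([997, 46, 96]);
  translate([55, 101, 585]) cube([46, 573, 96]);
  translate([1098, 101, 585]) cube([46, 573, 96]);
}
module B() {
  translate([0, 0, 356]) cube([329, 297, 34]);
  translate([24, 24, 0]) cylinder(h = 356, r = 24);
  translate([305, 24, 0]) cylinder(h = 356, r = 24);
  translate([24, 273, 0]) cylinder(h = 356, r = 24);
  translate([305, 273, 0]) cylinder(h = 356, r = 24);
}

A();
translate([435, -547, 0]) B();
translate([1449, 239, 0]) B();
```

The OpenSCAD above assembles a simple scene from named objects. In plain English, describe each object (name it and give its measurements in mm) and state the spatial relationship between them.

A is a table: top 1199 mm (x) × 775 mm (y), 44 mm thick, upper face at z = 725 mm, on four 46×46 mm square legs, each inset 55 mm from the nearest pair of top edges, running from z = 0 to the bottom of the top. Four apron rails, 46 mm thick and 96 mm tall, run between adjacent legs with their top edges flush with the underside of the top and their outer faces flush with the legs' outer faces.

B is a four-legged stool. The seat is a 329×297×34 mm slab whose top surface is at z = 390 mm; four round legs, each 48 mm in diameter, run from the floor (z = 0) to the underside of the seat, each leg's axis is inset half a diameter from the nearest pair of seat edges (so the leg's bounding box is flush with the corner).

Two stools sit around the table at the −y, +x sides.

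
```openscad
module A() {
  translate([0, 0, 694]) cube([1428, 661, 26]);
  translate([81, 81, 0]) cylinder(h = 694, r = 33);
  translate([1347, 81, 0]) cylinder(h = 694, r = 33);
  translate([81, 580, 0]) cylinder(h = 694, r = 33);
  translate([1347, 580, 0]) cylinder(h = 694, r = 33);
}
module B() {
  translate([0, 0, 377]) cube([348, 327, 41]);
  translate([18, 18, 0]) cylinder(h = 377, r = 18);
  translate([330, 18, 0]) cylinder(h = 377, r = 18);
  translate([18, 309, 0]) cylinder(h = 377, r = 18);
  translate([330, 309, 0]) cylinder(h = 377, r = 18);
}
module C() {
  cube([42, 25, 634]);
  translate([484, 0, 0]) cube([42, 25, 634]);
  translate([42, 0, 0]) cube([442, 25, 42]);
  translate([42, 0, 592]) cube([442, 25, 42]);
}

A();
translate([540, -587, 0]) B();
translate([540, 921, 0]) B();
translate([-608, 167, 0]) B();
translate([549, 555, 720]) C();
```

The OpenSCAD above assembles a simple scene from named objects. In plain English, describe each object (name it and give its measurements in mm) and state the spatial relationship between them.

A is a table with a 1428×661 mm rectangular top, 26 mm thick, top surface at z = 720 mm, supported by four round legs of 66 mm diameter, each leg's bounding box inset 48 mm from the nearest pair of top edges, running from the floor.

B is a four-legged stool. The seat is 348×327 mm, 41 mm thick, top at z = 418 mm. It stands on four round legs, each 36 mm in diameter, from z = 0 to the seat underside, each leg's axis is inset half a diameter from the nearest pair of seat edges (so the leg's bounding box is flush with the corner).

C is a rectangular picture frame lying in the x–z plane (depth along y). The opening is 442 mm wide (x) by 550 mm tall (z), surrounded by a border 42 mm wide on all four sides. The frame is 25 mm deep and is made of two full-height vertical stiles with two horizontal rails fitted between them.

Three stools sit around the table at the −y, +y, −x sides. The picture frame is on top of the table.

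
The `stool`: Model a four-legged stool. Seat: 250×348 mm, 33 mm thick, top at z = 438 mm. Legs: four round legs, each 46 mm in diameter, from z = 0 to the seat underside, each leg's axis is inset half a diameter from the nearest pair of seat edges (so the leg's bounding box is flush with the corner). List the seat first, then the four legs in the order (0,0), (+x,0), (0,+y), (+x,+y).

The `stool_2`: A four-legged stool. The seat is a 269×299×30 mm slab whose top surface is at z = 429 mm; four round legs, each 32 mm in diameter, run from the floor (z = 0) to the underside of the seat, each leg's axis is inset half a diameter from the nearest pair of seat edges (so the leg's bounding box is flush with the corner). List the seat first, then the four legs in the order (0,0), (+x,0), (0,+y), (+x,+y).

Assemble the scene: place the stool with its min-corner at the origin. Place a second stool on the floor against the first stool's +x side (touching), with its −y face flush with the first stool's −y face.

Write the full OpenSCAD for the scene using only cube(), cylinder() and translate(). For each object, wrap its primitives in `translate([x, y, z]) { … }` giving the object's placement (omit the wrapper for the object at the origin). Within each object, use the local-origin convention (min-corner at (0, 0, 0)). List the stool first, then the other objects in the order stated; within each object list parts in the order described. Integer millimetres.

translate([0, 0, 405]) cube([250, 348, 33]);
translate([23, 23, 0]) cylinder(h = 405, r = 23);
translate([227, 23, 0]) cylinder(h = 405, r = 23);
translate([23, 325, 0]) cylinder(h = 405, r = 23);
translate([227, 325, 0]) cylinder(h = 405, r = 23);
translate([250, 0, 0]) {
  translate([0, 0, 399]) cube([269, 299, 30]);
  translate([16, 16, 0]) cylinder(h = 399, r = 16);
  translate([253, 16, 0]) cylinder(h = 399, r = 16);
  translate([16, 283, 0]) cylinder(h = 399, r = 16);
  translate([253, 283, 0]) cylinder(h = 399, r = 16);
}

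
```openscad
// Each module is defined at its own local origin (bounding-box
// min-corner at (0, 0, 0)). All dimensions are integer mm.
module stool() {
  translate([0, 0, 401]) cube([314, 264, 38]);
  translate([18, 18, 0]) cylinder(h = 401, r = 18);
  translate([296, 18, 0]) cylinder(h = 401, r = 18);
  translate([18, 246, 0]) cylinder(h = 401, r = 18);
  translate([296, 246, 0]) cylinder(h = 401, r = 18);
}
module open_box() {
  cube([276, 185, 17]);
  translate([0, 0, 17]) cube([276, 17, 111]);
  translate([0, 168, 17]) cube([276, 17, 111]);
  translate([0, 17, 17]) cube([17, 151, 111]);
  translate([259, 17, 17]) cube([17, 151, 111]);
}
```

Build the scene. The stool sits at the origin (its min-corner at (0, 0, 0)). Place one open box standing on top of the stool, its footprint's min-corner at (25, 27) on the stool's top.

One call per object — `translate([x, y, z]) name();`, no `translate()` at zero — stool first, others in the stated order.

stool();
translate([25, 27, 439]) open_box();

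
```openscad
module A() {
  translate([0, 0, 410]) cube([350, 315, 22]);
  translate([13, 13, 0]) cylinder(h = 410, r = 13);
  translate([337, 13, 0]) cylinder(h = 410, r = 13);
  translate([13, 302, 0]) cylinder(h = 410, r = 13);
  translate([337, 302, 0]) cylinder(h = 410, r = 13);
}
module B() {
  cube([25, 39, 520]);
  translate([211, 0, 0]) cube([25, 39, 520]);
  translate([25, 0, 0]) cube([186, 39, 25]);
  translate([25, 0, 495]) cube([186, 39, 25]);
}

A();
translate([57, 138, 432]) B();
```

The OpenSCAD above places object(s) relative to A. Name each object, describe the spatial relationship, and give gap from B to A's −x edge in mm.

The picture frame's min-x is at 57; the stool's min-x is 0; gap = 57 mm.

A is a stool. B is a picture frame. The picture frame is on top of the stool, centred. The gap from the picture frame to the stool's −x edge is 57 mm.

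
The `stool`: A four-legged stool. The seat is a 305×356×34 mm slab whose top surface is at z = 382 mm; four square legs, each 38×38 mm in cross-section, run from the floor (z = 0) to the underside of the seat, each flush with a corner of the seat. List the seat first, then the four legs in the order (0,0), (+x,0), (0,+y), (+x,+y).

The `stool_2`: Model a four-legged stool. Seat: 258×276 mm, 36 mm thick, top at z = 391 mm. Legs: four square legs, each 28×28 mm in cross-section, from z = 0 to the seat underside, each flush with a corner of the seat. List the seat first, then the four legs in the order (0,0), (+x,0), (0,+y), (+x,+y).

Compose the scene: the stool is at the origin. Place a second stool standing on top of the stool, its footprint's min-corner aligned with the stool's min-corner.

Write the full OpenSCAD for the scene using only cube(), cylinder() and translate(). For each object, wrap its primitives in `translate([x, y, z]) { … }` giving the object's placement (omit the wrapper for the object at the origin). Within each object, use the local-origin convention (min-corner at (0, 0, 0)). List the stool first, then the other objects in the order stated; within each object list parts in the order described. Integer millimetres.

translate([0, 0, 348]) cube([305, 356, 34]);
cube([38, 38, 348]);
translate([267, 0, 0]) cube([38, 38, 348]);
translate([0, 318, 0]) cube([38, 38, 348]);
translate([267, 318, 0]) cube([38, 38, 348]);
translate([0, 0, 382]) {
  translate([0, 0, 355]) cube([258, 276, 36]);
  cube([28, 28, 355]);
  translate([230, 0, 0]) cube([28, 28, 355]);
  translate([0, 248, 0]) cube([28, 28, 355]);
  translate([230, 248, 0]) cube([28, 28, 355]);
}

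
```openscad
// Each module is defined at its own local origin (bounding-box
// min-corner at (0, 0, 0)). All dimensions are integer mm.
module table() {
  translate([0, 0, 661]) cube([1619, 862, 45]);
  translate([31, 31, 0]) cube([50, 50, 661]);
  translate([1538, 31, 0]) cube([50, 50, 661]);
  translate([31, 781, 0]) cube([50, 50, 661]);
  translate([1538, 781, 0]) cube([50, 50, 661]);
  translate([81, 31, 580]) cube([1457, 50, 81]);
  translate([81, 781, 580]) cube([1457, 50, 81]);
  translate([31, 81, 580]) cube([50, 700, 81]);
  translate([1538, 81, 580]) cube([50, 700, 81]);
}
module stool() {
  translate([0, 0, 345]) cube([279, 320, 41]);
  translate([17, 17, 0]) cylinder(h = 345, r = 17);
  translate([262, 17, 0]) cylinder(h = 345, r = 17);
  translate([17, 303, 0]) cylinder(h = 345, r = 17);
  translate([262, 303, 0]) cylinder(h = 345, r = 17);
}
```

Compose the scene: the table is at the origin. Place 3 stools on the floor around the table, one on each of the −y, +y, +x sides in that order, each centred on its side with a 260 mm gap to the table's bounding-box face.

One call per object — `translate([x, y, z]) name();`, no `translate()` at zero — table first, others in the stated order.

table();
translate([670, -580, 0]) stool();
translate([670, 1122, 0]) stool();
translate([1879, 271, 0]) stool();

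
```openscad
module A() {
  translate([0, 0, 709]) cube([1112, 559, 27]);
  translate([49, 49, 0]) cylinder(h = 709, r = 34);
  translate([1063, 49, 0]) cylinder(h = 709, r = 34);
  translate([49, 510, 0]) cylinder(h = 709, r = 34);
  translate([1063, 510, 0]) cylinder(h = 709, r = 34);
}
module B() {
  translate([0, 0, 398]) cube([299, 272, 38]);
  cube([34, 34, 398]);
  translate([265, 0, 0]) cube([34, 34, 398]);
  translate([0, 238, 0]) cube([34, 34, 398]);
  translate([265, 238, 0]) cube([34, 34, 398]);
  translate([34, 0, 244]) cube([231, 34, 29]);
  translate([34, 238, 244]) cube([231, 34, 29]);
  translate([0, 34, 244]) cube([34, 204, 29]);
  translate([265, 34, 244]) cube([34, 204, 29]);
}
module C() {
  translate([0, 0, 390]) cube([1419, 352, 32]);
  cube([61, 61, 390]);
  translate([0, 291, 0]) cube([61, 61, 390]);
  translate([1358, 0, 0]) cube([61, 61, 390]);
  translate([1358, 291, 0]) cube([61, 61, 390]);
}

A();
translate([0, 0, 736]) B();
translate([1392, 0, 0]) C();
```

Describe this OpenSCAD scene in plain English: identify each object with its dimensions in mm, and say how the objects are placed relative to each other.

A is a table with a 1112×559 mm rectangular top, 27 mm thick, top surface at z = 736 mm, supported by four round legs of 68 mm diameter, each leg's bounding box inset 15 mm from the nearest pair of top edges, running from the floor.

B is a four-legged stool. The seat is a 299×272×38 mm slab whose top surface is at z = 436 mm; four square legs, each 34×34 mm in cross-section, run from the floor (z = 0) to the underside of the seat, each flush with a corner of the seat. Four stretchers, 34 mm wide and 29 mm tall, connect adjacent legs with their undersides at z = 244 mm, each running between the inner faces of the legs it joins and aligned with the legs' outer faces on the other axis.

C is a long wooden bench with a 1419 mm (x) × 352 mm (y) seat, 32 mm thick, its top surface 422 mm above the floor. Four 61 mm square legs at the seat corners, flush with the edges, run from z = 0 to the seat underside.

The stool is on top of the table. The bench is on the floor beside the table on its +x side.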